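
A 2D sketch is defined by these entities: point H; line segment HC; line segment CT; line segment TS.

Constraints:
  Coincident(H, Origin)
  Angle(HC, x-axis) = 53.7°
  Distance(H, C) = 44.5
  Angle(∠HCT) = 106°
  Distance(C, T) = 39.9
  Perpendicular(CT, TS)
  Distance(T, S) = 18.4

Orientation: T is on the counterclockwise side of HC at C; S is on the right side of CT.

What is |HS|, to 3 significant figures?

80.4

∠HCT = 106.0°, so CT runs at 53.7° + (180° − 106.0°) = 128° from the x-axis; with |CT| = 39.9, T = C + 39.9·(cos 128°, sin 128°) = (1.94, 67.4). CT is perpendicular to TS; with |TS| = 18.4 on the right of CT, S = T + 18.4·(0.791, 0.612) = (16.5, 78.7). Then |HS| = |S − H| = 80.4.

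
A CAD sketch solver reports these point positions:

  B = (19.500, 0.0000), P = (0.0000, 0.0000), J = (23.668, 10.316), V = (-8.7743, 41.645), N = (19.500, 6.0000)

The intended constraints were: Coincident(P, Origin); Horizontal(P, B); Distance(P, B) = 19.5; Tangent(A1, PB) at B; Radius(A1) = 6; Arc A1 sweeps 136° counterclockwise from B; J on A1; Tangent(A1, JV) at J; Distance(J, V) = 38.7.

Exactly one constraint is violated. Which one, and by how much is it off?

Distance(J, V) = 38.7 — off by 6.40.

P = (0.00, 0.00) ✓; P.y = 0.00, B.y = 0.00 ✓; |PB| = 19.50 ✓; ∠(NB, BP) = 90.00° ✓; |NB| = 6.000 ✓; bearing(N→J) − bearing(N→B) = 136.0° ✓; |NJ| = 6.000 ✓; ∠(NJ, JV) = 90.00° ✓; |JV| = 45.10 ✗.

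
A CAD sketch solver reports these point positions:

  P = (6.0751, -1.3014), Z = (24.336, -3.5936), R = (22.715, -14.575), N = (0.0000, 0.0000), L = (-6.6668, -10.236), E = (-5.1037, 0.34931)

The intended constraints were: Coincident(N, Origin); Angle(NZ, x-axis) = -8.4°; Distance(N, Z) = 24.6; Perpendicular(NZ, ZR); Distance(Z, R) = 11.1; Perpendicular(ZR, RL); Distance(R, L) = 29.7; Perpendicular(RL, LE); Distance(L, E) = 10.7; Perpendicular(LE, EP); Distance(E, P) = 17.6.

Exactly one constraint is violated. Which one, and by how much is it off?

Distance(E, P) = 17.6 — off by 6.30.

N = (0.00, 0.00) ✓; NZ at -8.400° ✓; |NZ| = 24.60 ✓; ∠(NZ, ZR) = 90.00° ✓; |ZR| = 11.10 ✓; ∠(ZR, RL) = 90.00° ✓; |RL| = 29.70 ✓; ∠(RL, LE) = 90.00° ✓; |LE| = 10.70 ✓; ∠(LE, EP) = 90.00° ✓; |EP| = 11.30 ✗.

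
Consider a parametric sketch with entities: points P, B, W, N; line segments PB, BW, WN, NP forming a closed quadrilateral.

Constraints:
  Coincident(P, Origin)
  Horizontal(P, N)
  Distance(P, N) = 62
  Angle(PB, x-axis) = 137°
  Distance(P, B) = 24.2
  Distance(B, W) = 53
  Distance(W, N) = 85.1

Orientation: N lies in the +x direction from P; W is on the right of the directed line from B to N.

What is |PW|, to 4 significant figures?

39.36

Checks: |BW| = 53.00 ✓; |WN| = 85.10 ✓.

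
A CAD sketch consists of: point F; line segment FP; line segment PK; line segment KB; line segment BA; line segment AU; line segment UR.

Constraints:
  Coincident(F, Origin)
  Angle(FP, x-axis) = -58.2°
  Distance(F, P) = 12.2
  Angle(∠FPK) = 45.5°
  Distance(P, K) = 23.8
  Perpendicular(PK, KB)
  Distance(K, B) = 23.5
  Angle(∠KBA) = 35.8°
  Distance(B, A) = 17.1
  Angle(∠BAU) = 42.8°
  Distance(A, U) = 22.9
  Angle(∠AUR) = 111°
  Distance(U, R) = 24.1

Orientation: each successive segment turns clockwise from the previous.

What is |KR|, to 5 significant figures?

41.340

∠BAU = 42.8° gives AU at 155.90° from the x-axis; with |AU| = 22.9, U = (-25.817, 11.411). ∠AUR = 111.0° gives UR at 86.900° from the x-axis; with |UR| = 24.1, R = (-24.514, 35.475). Then |KR| = |R − K| = 41.340.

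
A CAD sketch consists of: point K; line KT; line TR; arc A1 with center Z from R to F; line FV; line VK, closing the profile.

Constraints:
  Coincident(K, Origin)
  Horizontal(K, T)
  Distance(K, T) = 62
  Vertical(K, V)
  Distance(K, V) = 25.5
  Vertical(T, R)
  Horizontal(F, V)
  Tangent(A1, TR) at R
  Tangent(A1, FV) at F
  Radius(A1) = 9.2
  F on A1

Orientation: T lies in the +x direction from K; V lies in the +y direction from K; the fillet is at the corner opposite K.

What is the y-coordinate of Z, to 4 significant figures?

16.30

K is at the origin; KT is horizontal with |KT| = 62.0 and T on the +x side, so T = (62.00, 0.000). KV is vertical with |KV| = 25.5 and V on the +y side, so V = (0.000, 25.50). The virtual corner opposite K is at (62.00, 25.50). Since A1 is tangent to TR there, ZR ⟂ TR and since A1 is tangent to FV there, ZF ⟂ FV, with radius 9.2, so the center Z sits 9.2 in from both sides at Z = (52.80, 16.30). So Z.y = 16.30.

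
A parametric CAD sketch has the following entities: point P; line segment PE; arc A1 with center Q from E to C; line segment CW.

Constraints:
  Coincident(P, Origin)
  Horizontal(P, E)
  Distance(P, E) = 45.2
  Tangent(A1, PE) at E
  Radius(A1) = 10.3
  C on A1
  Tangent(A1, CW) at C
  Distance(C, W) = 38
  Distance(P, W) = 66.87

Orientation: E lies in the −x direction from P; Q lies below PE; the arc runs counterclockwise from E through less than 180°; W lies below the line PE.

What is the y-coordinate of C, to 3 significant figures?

-13.1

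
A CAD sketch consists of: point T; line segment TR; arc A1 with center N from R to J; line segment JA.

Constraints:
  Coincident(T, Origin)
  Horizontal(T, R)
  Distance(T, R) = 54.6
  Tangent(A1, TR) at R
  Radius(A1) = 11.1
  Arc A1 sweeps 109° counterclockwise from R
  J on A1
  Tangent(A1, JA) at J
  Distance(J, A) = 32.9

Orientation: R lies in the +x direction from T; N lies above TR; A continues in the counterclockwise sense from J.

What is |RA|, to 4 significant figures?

45.82

T is at the origin; T and R share the same y with |TR| = 54.6 and R on the +x side, so R = (54.60, 0.000). Since A1 is tangent to TR there, NR ⟂ TR, so N = R + (0, 11.1) = (54.60, 11.10). On A1, R sits at bearing -90° from N; a 109° counterclockwise sweep puts J at bearing 19°, so J = N + 11.1·(cos 19°, sin 19°) = (65.10, 14.71). Since A1 is tangent to JA there, NJ ⟂ JA, so JA runs along (−sin 19°, cos 19°); with |JA| = 32.9, A = (54.38, 45.82). Then |RA| = |A − R| = 45.82.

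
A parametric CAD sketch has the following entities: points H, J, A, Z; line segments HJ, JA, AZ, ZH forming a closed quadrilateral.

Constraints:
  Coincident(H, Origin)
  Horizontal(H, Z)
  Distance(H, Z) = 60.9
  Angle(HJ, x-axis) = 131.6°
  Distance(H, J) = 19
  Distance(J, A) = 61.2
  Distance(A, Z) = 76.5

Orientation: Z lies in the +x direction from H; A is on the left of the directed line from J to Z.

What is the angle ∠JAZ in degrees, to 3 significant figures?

64.8°

H is at the origin; H and Z share the same y with |HZ| = 60.9 and Z in +x, so Z = (60.9, 0). HJ runs at 131.6° with |HJ| = 19.0, so J = (-12.6, 14.2). A is determined by |JA| = 61.2 and |AZ| = 76.5 together: it lies at the intersection of circle(J, 61.2) and circle(Z, 76.5). With |JZ| = 74.9, the foot of the radical line on JZ is 23.4 from J and the perpendicular offset is √(61.2² − 23.4²) = 56.6. Taking the left-of-JZ solution: A = (21.1, 65.3).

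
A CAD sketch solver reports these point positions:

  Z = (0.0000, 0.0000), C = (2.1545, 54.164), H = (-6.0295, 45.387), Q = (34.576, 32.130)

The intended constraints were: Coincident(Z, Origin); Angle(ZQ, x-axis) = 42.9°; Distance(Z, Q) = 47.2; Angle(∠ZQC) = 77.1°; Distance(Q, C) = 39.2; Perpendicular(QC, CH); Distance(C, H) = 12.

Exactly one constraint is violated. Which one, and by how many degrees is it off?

Perpendicular(QC, CH) — off by 8.80°.

Z = (0.00, 0.00) ✓; ZQ at 42.90° ✓; |ZQ| = 47.20 ✓; ∠ZQC = 77.10° ✓; |QC| = 39.20 ✓; ∠(QC, CH) = 81.20° ✗; |CH| = 12.00 ✓.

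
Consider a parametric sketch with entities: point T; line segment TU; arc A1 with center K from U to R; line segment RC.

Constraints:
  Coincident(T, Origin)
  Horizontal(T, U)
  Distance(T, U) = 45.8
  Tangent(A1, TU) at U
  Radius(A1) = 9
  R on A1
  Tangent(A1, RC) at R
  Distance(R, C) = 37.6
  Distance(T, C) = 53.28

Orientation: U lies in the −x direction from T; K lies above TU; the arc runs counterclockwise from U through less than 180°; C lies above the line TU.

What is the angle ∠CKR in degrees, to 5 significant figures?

76.539°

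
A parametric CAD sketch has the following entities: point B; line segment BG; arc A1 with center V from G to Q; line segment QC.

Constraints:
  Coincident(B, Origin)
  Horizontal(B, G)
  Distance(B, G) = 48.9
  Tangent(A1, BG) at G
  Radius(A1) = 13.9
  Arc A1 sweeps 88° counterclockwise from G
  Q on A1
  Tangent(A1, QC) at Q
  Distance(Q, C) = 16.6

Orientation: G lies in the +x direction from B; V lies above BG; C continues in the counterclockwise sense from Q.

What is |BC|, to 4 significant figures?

70.12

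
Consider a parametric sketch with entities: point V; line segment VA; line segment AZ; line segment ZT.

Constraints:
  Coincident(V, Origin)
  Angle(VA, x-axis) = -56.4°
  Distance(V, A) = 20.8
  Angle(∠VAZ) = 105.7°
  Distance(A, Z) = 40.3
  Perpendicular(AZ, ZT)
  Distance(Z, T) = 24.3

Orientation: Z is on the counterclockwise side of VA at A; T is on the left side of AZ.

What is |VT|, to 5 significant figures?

46.127

V is at the origin; VA runs at -56.4° with length 20.8, so A = 20.8·(cos -56.4°, sin -56.4°) = (11.511, -17.325). ∠VAZ = 105.7°, so AZ runs at -56.4° + (180° − 105.7°) = 17.900° from the x-axis; with |AZ| = 40.3, Z = A + 40.3·(cos 17.900°, sin 17.900°) = (49.860, -4.9383). AZ is perpendicular to ZT; with |ZT| = 24.3 on the left of AZ, T = Z + 24.3·(-0.30736, 0.95159) = (42.391, 18.185). Then |VT| = |T − V| = 46.127.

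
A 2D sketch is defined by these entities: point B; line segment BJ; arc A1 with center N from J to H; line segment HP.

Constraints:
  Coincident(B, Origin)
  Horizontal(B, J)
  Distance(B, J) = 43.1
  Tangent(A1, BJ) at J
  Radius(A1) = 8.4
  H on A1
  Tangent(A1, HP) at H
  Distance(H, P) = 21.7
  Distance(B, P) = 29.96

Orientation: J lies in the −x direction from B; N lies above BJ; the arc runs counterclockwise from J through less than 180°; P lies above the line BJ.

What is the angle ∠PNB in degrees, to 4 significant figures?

39.71°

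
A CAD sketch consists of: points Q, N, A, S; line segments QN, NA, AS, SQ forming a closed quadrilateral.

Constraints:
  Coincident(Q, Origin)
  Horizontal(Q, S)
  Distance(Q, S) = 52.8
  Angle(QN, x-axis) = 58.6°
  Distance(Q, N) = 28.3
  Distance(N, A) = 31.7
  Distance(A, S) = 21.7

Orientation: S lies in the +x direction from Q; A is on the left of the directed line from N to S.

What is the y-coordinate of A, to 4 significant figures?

20.69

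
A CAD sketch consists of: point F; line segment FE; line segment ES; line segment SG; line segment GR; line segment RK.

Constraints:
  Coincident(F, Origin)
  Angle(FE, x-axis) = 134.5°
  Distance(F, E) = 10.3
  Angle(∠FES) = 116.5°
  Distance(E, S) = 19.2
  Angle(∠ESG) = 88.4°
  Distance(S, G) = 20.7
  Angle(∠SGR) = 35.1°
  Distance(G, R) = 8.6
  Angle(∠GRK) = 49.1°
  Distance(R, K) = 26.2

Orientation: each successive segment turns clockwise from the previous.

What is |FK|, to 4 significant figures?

45.11

F is at the origin; FE runs at 134.5° with length 10.3, so E = (-7.219, 7.346). ∠FES = 116.5° gives ES at 71.00° from the x-axis; with |ES| = 19.2, S = (-0.9685, 25.50). ∠ESG = 88.4° gives SG at -20.60° from the x-axis; with |SG| = 20.7, G = (18.41, 18.22). ∠SGR = 35.1° gives GR at -165.5° from the x-axis; with |GR| = 8.6, R = (10.08, 16.06). ∠GRK = 49.1° gives RK at 63.60° from the x-axis; with |RK| = 26.2, K = (21.73, 39.53). Then |FK| = |K − F| = 45.11.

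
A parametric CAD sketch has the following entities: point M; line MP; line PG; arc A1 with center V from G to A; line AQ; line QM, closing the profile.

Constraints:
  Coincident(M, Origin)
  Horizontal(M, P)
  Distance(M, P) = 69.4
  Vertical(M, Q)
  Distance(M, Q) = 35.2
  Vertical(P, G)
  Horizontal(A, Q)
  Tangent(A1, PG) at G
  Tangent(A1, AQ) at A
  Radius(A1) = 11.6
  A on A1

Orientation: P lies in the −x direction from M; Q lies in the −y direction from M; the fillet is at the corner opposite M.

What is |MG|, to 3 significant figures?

73.3

M is at the origin; MP is horizontal with |MP| = 69.4 and P on the −x side, so P = (-69.4, 0.00). M and Q share the same x with |MQ| = 35.2 and Q on the −y side, so Q = (0.00, -35.2). The virtual corner opposite M is at (-69.4, -35.2). A1 meets PG tangentially, so VG is at right angles to PG and A1 meets AQ tangentially, so VA is at right angles to AQ, with radius 11.6, so the center V sits 11.6 in from both sides at V = (-57.8, -23.6). That places the tangent points at G = (-69.4, -23.6) on PG and A = (-57.8, -35.2) on AQ. Then |MG| = |G − M| = 73.3.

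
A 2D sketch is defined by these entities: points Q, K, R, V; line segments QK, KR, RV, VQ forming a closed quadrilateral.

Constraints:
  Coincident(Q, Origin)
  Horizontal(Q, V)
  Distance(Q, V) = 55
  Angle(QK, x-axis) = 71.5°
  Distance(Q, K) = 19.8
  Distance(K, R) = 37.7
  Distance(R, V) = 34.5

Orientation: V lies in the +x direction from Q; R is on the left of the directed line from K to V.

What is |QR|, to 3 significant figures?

52.4

Checks: |KR| = 37.70 ✓; |RV| = 34.50 ✓.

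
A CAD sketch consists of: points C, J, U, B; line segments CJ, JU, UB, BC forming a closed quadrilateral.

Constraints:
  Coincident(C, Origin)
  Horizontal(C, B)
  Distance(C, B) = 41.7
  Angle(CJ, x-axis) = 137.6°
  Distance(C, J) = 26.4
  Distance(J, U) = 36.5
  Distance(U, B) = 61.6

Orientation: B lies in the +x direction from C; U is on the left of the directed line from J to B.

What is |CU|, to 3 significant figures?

47.3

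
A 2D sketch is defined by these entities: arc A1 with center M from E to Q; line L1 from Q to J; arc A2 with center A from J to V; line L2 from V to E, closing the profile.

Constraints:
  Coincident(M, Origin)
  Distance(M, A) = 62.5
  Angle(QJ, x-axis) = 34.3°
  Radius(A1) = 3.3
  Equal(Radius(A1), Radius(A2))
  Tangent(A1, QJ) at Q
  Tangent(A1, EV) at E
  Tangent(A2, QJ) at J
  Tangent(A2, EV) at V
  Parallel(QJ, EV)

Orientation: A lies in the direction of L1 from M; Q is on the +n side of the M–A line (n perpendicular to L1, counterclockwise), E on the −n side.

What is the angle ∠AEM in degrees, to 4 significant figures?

86.98°

The slot axis is L1's direction at 34.3°, so u = (cos 34.3°, sin 34.3°) = (0.8261, 0.5635) and n = (−sin 34.3°, cos 34.3°) = (-0.5635, 0.8261). M is at the origin and A lies 62.5 along u from M, so A = 62.5·u = (51.63, 35.22). Tangency of A1 to both parallel lines with radius 3.3 puts Q and E at M ± 3.3·n: Q = (-1.860, 2.726), E = (1.860, -2.726). Then cos ∠AEM = EA·EM / (|EA||EM|), giving 86.98°.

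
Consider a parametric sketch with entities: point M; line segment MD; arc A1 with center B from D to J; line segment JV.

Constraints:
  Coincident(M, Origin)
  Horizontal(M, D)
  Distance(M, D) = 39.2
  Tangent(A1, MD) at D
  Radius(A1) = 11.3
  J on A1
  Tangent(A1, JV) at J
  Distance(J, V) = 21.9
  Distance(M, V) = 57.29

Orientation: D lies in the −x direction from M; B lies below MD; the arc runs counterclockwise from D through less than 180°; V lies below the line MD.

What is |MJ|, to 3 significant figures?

52.1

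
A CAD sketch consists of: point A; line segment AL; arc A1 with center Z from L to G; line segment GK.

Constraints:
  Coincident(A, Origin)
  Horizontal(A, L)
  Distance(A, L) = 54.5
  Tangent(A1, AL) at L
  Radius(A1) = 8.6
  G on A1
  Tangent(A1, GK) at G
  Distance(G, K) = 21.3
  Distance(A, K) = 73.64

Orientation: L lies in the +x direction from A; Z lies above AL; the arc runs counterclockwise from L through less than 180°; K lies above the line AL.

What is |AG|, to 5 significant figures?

63.078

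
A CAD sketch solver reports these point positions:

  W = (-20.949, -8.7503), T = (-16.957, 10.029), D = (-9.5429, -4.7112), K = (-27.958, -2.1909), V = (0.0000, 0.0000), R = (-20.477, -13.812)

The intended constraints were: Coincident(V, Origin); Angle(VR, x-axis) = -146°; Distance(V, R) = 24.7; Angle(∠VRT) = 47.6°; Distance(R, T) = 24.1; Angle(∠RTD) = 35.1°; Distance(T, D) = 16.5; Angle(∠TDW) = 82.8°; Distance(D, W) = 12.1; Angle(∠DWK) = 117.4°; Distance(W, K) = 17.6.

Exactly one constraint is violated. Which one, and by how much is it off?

Distance(W, K) = 17.6 — off by 8.00.

V = (0.00, 0.00) ✓; VR at -146.0° ✓; |VR| = 24.70 ✓; ∠VRT = 47.60° ✓; |RT| = 24.10 ✓; ∠RTD = 35.10° ✓; |TD| = 16.50 ✓; ∠TDW = 82.80° ✓; |DW| = 12.10 ✓; ∠DWK = 117.4° ✓; |WK| = 9.600 ✗.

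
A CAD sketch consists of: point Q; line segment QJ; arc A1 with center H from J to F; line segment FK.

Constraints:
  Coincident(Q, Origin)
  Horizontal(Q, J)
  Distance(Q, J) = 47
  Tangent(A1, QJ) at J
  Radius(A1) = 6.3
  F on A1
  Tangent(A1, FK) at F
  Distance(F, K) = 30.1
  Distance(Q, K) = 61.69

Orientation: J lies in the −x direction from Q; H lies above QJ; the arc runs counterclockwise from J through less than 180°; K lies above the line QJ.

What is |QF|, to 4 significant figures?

41.74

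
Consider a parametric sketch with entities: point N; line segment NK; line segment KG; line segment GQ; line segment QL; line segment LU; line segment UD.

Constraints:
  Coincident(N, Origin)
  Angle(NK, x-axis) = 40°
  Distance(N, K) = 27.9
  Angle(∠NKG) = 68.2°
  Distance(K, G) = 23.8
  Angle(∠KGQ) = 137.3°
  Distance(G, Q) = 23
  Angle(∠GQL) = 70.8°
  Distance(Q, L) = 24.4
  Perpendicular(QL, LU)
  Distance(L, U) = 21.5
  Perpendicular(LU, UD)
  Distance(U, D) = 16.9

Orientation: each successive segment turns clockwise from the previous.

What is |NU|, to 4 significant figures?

17.83

N is at the origin; NK runs at 40.0° with length 27.9, so K = (21.37, 17.93). ∠NKG = 68.2° gives KG at -71.80° from the x-axis; with |KG| = 23.8, G = (28.81, -4.676). ∠KGQ = 137.3° gives GQ at -114.5° from the x-axis; with |GQ| = 23.0, Q = (19.27, -25.60). ∠GQL = 70.8° gives QL at 136.3° from the x-axis; with |QL| = 24.4, L = (1.628, -8.747). QL ⟂ LU, so LU runs at 46.30°; with |LU| = 21.5, U = (16.48, 6.797). Then |NU| = |U − N| = 17.83.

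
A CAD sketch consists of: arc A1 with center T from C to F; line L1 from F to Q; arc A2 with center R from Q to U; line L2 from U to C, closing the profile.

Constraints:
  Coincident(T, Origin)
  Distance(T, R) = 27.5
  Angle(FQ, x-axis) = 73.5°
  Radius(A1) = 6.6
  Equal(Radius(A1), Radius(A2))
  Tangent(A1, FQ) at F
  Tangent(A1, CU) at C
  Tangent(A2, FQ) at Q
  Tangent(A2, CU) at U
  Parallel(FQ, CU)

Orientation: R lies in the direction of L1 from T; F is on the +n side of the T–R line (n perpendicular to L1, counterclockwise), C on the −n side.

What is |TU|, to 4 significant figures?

28.28

Tangency of A1 to both parallel lines with radius 6.6 puts F and C at T ± 6.6·n: F = (-6.328, 1.875), C = (6.328, -1.875). Equal radii place Q and U the same way about R: Q = R + 6.6·n = (1.482, 28.24), U = R − 6.6·n = (14.14, 24.49). Then |TU| = |U − T| = 28.28.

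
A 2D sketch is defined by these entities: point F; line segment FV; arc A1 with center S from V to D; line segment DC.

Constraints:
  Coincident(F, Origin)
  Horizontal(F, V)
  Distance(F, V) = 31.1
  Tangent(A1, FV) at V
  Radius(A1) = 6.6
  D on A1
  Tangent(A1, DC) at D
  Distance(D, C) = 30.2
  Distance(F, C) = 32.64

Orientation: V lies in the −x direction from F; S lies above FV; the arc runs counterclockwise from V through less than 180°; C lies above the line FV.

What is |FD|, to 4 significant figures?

25.47

Checks: F = (0.00, 0.00) ✓; |FV| = 31.10 ✓; |SD| = 6.600 ✓; ∠(SD, DC) = 90.00° ✓; |DC| = 30.20 ✓; |FC| = 32.64 ✓.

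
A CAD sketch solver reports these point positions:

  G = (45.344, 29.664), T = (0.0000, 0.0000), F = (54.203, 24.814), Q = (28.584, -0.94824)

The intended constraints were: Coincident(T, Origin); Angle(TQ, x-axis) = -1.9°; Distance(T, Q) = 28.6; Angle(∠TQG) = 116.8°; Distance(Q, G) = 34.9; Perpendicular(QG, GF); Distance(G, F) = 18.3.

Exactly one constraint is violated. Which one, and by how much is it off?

Distance(G, F) = 18.3 — off by 8.20.

T = (0.00, 0.00) ✓; TQ at -1.900° ✓; |TQ| = 28.60 ✓; ∠TQG = 116.8° ✓; |QG| = 34.90 ✓; ∠(QG, GF) = 90.00° ✓; |GF| = 10.10 ✗.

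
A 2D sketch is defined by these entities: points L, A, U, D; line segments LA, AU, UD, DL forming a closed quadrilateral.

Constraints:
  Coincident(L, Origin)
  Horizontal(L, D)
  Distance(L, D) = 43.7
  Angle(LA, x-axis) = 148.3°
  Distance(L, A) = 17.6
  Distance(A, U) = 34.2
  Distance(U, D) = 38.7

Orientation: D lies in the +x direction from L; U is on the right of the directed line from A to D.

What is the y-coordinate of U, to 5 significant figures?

-15.760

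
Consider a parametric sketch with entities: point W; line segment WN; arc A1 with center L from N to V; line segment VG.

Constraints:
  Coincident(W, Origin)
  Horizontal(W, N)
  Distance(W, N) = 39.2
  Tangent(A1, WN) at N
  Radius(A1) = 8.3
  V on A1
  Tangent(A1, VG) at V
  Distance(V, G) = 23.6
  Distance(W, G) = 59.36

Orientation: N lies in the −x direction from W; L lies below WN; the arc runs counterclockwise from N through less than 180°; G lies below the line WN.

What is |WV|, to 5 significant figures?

47.921

Checks: |LV| = 8.300 ✓; ∠(LV, VG) = 90.00° ✓; |VG| = 23.60 ✓; |WG| = 59.36 ✓.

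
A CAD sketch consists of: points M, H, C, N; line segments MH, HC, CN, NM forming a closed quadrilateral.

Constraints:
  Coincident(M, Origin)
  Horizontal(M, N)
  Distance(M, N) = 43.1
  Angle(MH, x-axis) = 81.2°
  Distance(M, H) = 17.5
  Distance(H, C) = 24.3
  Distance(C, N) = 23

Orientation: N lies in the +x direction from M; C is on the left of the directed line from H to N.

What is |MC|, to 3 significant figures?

31.5

M is at the origin; M and N share the same y with |MN| = 43.1 and N in +x, so N = (43.1, 0). MH runs at 81.2° with |MH| = 17.5, so H = (2.68, 17.3). C is determined by |HC| = 24.3 and |CN| = 23.0 together: it lies at the intersection of circle(H, 24.3) and circle(N, 23.0). With |HN| = 44.0, the foot of the radical line on HN is 22.7 from H and the perpendicular offset is √(24.3² − 22.7²) = 8.72. Taking the left-of-HN solution: C = (27.0, 16.4).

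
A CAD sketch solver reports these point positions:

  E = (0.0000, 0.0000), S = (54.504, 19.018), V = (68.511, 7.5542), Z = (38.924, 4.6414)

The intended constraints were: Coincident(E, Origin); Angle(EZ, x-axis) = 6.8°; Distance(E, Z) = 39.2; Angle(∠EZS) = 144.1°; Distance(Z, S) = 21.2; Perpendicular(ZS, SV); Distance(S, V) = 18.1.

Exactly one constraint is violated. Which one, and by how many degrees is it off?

Perpendicular(ZS, SV) — off by 8.00°.

E = (0.00, 0.00) ✓; EZ at 6.800° ✓; |EZ| = 39.20 ✓; ∠EZS = 144.1° ✓; |ZS| = 21.20 ✓; ∠(ZS, SV) = 82.00° ✗; |SV| = 18.10 ✓.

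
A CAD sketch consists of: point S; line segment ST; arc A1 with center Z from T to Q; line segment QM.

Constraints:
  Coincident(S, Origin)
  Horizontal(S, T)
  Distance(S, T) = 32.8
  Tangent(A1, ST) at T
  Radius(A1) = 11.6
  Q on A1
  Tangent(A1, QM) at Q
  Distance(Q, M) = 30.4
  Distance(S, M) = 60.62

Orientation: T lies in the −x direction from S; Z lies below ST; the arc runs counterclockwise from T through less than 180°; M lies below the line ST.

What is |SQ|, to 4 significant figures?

45.99

S is at the origin; ST is horizontal with |ST| = 32.8 and T on the −x side, so T = (-32.80, 0.000). Tangency of A1 to ST means the radius ZT is perpendicular to ST, so Z = T + (0, -11.6) = (-32.80, -11.60). Since ZQ ⟂ QM (tangency), |ZM| = √(11.6² + 30.4²) = 32.54 regardless of where Q sits on A1. So M lies on both circle(S, 60.62) and circle(Z, 32.54); the below-ST intersection is M = (-43.34, -42.38). Q is the foot of the tangent from M: Q = (-44.39, -12.00).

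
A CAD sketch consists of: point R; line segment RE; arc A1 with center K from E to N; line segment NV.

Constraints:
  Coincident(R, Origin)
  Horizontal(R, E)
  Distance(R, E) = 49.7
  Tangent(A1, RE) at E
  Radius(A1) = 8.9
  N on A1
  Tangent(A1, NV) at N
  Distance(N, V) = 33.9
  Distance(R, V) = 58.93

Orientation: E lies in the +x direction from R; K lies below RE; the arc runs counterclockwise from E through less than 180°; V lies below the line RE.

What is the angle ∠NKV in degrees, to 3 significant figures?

75.3°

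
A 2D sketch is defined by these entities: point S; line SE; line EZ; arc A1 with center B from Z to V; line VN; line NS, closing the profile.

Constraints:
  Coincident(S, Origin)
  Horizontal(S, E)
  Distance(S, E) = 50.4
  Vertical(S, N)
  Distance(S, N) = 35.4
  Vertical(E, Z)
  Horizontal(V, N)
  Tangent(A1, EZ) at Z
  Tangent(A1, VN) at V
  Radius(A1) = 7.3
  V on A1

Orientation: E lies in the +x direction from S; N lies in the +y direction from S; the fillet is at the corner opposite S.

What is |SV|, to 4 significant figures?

55.77

S is at the origin; S and E share the same y with |SE| = 50.4 and E on the +x side, so E = (50.40, 0.000). SN is vertical with |SN| = 35.4 and N on the +y side, so N = (0.000, 35.40). The virtual corner opposite S is at (50.40, 35.40). A1 meets EZ tangentially, so BZ is at right angles to EZ and since A1 is tangent to VN there, BV ⟂ VN, with radius 7.3, so the center B sits 7.3 in from both sides at B = (43.10, 28.10). That places the tangent points at Z = (50.40, 28.10) on EZ and V = (43.10, 35.40) on VN. Then |SV| = |V − S| = 55.77.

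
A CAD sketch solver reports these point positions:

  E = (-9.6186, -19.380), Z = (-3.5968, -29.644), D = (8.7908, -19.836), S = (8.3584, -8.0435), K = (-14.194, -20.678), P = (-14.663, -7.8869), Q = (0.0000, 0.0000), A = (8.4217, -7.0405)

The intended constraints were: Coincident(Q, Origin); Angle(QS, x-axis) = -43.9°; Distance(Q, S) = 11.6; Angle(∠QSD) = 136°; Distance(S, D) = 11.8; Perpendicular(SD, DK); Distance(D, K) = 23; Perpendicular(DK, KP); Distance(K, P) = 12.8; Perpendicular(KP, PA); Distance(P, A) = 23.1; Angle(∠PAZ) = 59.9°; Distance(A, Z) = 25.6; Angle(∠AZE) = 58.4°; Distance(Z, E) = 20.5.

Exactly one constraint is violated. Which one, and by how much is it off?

Distance(Z, E) = 20.5 — off by 8.60.

Q = (0.00, 0.00) ✓; QS at -43.90° ✓; |QS| = 11.60 ✓; ∠QSD = 136.0° ✓; |SD| = 11.80 ✓; ∠(SD, DK) = 90.00° ✓; |DK| = 23.00 ✓; ∠(DK, KP) = 90.00° ✓; |KP| = 12.80 ✓; ∠(KP, PA) = 90.00° ✓; |PA| = 23.10 ✓; ∠PAZ = 59.90° ✓; |AZ| = 25.60 ✓; ∠AZE = 58.40° ✓; |ZE| = 11.90 ✗.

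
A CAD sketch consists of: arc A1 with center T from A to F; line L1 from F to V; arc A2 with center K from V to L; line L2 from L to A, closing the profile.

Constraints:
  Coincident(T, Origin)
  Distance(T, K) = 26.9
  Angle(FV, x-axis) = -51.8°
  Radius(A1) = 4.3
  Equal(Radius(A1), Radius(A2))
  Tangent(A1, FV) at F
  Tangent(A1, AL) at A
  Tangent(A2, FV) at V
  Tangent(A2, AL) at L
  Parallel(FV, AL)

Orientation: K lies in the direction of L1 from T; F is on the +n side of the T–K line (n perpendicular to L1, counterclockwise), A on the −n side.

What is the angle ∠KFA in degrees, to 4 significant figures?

80.92°

The slot axis is L1's direction at -51.8°, so u = (cos -51.8°, sin -51.8°) = (0.6184, -0.7859) and n = (−sin -51.8°, cos -51.8°) = (0.7859, 0.6184). T is at the origin and K lies 26.9 along u from T, so K = 26.9·u = (16.64, -21.14). Tangency of A1 to both parallel lines with radius 4.3 puts F and A at T ± 4.3·n: F = (3.379, 2.659), A = (-3.379, -2.659). Then cos ∠KFA = FK·FA / (|FK||FA|), giving 80.92°.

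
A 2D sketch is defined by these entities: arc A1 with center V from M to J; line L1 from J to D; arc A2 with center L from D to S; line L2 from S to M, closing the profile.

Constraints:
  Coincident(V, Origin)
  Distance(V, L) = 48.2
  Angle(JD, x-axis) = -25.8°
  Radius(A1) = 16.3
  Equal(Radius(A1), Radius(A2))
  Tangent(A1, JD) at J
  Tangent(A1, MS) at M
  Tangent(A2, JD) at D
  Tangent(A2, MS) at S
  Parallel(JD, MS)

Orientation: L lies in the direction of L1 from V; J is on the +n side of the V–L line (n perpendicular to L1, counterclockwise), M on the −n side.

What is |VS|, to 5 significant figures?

50.882

Tangency of A1 to both parallel lines with radius 16.3 puts J and M at V ± 16.3·n: J = (7.0943, 14.675), M = (-7.0943, -14.675). Equal radii place D and S the same way about L: D = L + 16.3·n = (50.490, -6.3029), S = L − 16.3·n = (36.301, -35.653). Then |VS| = |S − V| = 50.882.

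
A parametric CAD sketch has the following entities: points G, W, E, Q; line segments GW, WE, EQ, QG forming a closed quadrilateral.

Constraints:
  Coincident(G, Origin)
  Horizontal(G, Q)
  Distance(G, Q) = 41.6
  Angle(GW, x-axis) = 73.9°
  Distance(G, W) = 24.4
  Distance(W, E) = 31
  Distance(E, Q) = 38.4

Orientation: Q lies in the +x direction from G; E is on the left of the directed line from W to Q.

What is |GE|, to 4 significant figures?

50.96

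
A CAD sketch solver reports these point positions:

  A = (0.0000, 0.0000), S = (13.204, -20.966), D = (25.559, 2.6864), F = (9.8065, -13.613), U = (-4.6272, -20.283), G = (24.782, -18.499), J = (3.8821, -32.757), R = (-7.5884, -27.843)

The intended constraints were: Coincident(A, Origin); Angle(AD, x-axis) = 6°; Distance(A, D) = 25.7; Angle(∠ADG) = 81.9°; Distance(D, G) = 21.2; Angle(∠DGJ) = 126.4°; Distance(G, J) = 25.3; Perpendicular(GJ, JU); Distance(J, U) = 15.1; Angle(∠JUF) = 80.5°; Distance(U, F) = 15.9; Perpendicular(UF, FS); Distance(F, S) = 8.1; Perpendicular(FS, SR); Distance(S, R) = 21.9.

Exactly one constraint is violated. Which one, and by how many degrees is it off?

Perpendicular(FS, SR) — off by 6.50°.

A = (0.00, 0.00) ✓; AD at 6.000° ✓; |AD| = 25.70 ✓; ∠ADG = 81.90° ✓; |DG| = 21.20 ✓; ∠DGJ = 126.4° ✓; |GJ| = 25.30 ✓; ∠(GJ, JU) = 90.00° ✓; |JU| = 15.10 ✓; ∠JUF = 80.50° ✓; |UF| = 15.90 ✓; ∠(UF, FS) = 90.00° ✓; |FS| = 8.100 ✓; ∠(FS, SR) = 96.50° ✗; |SR| = 21.90 ✓.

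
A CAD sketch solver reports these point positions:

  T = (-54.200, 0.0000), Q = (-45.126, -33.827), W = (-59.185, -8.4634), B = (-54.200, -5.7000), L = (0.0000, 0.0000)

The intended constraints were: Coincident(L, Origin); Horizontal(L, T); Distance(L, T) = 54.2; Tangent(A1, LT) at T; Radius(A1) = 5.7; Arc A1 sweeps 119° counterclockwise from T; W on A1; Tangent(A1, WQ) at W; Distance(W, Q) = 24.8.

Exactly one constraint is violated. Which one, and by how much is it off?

Distance(W, Q) = 24.8 — off by 4.20.

L = (0.00, 0.00) ✓; L.y = 0.00, T.y = 0.00 ✓; |LT| = 54.20 ✓; ∠(BT, TL) = 90.00° ✓; |BT| = 5.700 ✓; bearing(B→W) − bearing(B→T) = 119.0° ✓; |BW| = 5.700 ✓; ∠(BW, WQ) = 90.00° ✓; |WQ| = 29.00 ✗.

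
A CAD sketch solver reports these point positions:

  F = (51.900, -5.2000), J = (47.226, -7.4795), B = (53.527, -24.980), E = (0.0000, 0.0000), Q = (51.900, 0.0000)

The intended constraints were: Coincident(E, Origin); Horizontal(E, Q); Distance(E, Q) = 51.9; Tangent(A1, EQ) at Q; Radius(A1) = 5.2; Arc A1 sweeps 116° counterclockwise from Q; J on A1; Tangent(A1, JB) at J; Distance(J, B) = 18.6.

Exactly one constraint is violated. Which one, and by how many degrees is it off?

Tangent(A1, JB) at J — off by 6.20°.

E = (0.00, 0.00) ✓; E.y = 0.00, Q.y = 0.00 ✓; |EQ| = 51.90 ✓; ∠(FQ, QE) = 90.00° ✓; |FQ| = 5.200 ✓; bearing(F→J) − bearing(F→Q) = 116.0° ✓; |FJ| = 5.200 ✓; ∠(FJ, JB) = 96.20° ✗; |JB| = 18.60 ✓.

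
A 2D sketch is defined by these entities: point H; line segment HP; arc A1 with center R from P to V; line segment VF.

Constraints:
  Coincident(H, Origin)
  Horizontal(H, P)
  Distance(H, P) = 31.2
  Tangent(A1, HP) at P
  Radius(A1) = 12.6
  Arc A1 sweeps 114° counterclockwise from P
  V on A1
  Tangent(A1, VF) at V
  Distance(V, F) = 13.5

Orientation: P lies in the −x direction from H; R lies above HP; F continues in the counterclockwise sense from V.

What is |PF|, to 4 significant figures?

30.65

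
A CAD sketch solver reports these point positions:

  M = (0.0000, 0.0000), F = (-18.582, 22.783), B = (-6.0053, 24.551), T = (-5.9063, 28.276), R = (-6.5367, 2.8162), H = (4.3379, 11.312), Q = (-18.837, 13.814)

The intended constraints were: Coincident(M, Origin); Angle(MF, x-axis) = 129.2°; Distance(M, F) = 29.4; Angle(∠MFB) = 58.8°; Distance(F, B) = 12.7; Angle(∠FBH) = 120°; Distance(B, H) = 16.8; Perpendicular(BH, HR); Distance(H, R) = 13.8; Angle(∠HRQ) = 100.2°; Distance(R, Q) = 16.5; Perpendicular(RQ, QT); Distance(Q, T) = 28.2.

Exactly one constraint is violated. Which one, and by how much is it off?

Distance(Q, T) = 28.2 — off by 8.80.

M = (0.00, 0.00) ✓; MF at 129.2° ✓; |MF| = 29.40 ✓; ∠MFB = 58.80° ✓; |FB| = 12.70 ✓; ∠FBH = 120.0° ✓; |BH| = 16.80 ✓; ∠(BH, HR) = 90.00° ✓; |HR| = 13.80 ✓; ∠HRQ = 100.2° ✓; |RQ| = 16.50 ✓; ∠(RQ, QT) = 90.00° ✓; |QT| = 19.40 ✗.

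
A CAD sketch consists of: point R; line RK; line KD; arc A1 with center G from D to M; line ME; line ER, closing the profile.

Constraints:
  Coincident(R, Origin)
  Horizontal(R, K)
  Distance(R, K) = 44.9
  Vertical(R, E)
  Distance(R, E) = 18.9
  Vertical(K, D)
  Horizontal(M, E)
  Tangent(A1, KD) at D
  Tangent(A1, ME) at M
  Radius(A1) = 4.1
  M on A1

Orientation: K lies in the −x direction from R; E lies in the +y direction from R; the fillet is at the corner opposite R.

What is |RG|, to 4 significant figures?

43.40

R is at the origin; RK is horizontal with |RK| = 44.9 and K on the −x side, so K = (-44.90, 0.000). RE is vertical with |RE| = 18.9 and E on the +y side, so E = (0.000, 18.90). The virtual corner opposite R is at (-44.90, 18.90). A1 meets KD tangentially, so GD is at right angles to KD and the tangent condition forces GM to be normal to ME, with radius 4.1, so the center G sits 4.1 in from both sides at G = (-40.80, 14.80). Then |RG| = |G − R| = 43.40.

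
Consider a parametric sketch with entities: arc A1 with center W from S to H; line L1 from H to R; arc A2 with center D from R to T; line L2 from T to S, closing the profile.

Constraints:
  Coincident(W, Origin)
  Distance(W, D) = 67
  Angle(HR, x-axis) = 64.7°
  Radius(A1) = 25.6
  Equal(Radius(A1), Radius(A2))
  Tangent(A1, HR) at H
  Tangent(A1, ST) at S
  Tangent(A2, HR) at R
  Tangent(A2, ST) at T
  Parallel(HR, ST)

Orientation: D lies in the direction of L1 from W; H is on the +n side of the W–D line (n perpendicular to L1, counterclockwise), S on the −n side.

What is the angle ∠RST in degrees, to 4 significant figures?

37.39°

The slot axis is L1's direction at 64.7°, so u = (cos 64.7°, sin 64.7°) = (0.4274, 0.9041) and n = (−sin 64.7°, cos 64.7°) = (-0.9041, 0.4274). W is at the origin and D lies 67.0 along u from W, so D = 67.0·u = (28.63, 60.57). Tangency of A1 to both parallel lines with radius 25.6 puts H and S at W ± 25.6·n: H = (-23.14, 10.94), S = (23.14, -10.94). Equal radii place R and T the same way about D: R = D + 25.6·n = (5.488, 71.51), T = D − 25.6·n = (51.78, 49.63). Then cos ∠RST = SR·ST / (|SR||ST|), giving 37.39°.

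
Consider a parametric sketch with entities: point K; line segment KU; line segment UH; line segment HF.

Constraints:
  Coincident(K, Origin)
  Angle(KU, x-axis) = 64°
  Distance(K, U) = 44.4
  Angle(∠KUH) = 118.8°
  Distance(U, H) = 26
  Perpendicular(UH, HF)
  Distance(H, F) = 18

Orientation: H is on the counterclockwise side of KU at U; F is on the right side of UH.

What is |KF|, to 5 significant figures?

74.056

K is at the origin; KU runs at 64.0° with length 44.4, so U = 44.4·(cos 64.0°, sin 64.0°) = (19.464, 39.906). ∠KUH = 118.8°, so UH runs at 64.0° + (180° − 118.8°) = 125.20° from the x-axis; with |UH| = 26.0, H = U + 26.0·(cos 125.20°, sin 125.20°) = (4.4764, 61.152). UH is perpendicular to HF; with |HF| = 18.0 on the right of UH, F = H + 18.0·(0.81714, 0.57643) = (19.185, 71.528). Then |KF| = |F − K| = 74.056.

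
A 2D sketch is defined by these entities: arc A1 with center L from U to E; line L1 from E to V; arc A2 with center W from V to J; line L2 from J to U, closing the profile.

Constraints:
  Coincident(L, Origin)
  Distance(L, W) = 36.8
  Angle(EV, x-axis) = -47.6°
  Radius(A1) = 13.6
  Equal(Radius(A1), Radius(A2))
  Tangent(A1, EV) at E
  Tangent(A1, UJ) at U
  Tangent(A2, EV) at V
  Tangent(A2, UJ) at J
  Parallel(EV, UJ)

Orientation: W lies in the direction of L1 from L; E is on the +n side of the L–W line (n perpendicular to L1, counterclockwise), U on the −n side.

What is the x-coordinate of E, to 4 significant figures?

10.04

The slot axis is L1's direction at -47.6°, so u = (cos -47.6°, sin -47.6°) = (0.6743, -0.7385) and n = (−sin -47.6°, cos -47.6°) = (0.7385, 0.6743). L is at the origin and W lies 36.8 along u from L, so W = 36.8·u = (24.81, -27.18). Tangency of A1 to both parallel lines with radius 13.6 puts E and U at L ± 13.6·n: E = (10.04, 9.171), U = (-10.04, -9.171). So E.x = 10.04.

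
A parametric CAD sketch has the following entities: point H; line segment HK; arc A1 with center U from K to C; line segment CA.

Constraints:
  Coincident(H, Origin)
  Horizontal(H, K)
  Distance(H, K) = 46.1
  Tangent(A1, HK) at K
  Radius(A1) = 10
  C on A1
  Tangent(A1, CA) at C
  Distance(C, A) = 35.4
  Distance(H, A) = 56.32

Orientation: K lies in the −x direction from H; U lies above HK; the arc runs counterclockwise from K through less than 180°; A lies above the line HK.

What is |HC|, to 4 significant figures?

37.33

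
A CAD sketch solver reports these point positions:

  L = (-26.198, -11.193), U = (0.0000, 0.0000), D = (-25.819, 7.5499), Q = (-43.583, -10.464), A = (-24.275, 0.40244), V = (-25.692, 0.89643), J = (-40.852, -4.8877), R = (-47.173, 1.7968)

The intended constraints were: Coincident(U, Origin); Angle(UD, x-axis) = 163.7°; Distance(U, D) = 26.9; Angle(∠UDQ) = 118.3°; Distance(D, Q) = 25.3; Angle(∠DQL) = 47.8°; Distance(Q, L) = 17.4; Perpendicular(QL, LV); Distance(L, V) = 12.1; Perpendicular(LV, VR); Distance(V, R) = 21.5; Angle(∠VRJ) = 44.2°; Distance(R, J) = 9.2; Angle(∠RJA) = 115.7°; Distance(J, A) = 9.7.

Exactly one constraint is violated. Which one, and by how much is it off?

Distance(J, A) = 9.7 — off by 7.70.

U = (0.00, 0.00) ✓; UD at 163.7° ✓; |UD| = 26.90 ✓; ∠UDQ = 118.3° ✓; |DQ| = 25.30 ✓; ∠DQL = 47.80° ✓; |QL| = 17.40 ✓; ∠(QL, LV) = 90.00° ✓; |LV| = 12.10 ✓; ∠(LV, VR) = 90.00° ✓; |VR| = 21.50 ✓; ∠VRJ = 44.20° ✓; |RJ| = 9.200 ✓; ∠RJA = 115.7° ✓; |JA| = 17.40 ✗.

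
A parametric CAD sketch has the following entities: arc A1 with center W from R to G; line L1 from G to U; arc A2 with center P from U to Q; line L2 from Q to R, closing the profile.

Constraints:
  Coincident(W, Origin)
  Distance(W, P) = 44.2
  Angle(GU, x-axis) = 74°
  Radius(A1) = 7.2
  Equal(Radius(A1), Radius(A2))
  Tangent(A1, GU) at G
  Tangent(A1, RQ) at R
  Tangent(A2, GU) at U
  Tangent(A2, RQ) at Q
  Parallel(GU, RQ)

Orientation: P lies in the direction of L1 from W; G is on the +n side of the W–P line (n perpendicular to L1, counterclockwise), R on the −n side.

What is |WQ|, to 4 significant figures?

44.78

The slot axis is L1's direction at 74.0°, so u = (cos 74.0°, sin 74.0°) = (0.2756, 0.9613) and n = (−sin 74.0°, cos 74.0°) = (-0.9613, 0.2756). W is at the origin and P lies 44.2 along u from W, so P = 44.2·u = (12.18, 42.49). Tangency of A1 to both parallel lines with radius 7.2 puts G and R at W ± 7.2·n: G = (-6.921, 1.985), R = (6.921, -1.985). Equal radii place U and Q the same way about P: U = P + 7.2·n = (5.262, 44.47), Q = P − 7.2·n = (19.10, 40.50). Then |WQ| = |Q − W| = 44.78.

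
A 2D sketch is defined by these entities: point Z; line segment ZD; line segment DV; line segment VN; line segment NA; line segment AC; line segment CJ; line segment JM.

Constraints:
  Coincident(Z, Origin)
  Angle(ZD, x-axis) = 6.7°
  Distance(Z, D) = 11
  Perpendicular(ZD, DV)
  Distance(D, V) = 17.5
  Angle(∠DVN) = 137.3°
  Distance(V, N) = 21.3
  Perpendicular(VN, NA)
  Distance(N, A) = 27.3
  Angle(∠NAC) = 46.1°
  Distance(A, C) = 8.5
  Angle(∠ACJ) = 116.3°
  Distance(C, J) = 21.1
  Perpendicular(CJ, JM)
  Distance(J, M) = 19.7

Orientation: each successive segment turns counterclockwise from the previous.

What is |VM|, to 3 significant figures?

41.0

∠ACJ = 116.3° gives CJ at 67.0° from the x-axis; with |CJ| = 21.1, J = (-8.33, 31.7). The perpendicularity gives JM at right angles to CJ, so JM runs at 157°; with |JM| = 19.7, M = (-26.5, 39.4). Then |VM| = |M − V| = 41.0.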